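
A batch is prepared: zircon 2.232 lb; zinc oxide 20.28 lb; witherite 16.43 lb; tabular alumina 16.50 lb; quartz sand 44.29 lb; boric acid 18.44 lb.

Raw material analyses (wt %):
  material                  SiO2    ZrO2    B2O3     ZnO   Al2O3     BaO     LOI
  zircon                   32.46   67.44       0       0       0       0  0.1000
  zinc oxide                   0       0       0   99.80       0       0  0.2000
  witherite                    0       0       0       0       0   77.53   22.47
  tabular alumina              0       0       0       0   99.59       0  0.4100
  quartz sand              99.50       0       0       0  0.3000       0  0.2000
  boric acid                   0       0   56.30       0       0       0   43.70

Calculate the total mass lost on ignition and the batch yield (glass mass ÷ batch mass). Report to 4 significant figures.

LOI loss = 11.95 lb; glass = 106.2 lb; yield = 89.89%

In-progress results appear rounded to four significant figures between the steps. All internal work keeps full float precision in all steps — exactly one rounding lands on each reported number. The derived quantities (ignition loss, totals, glass mass, yield, the six compositions) are rebuilt from the batch weights on 106.2 lb of glass at full float precision, exactly as printed in the problem or the answer.
Ignition loss by material:
  zircon: 2.232 × 0.001000 = 0.002232 lb
  zinc oxide: 20.28 × 0.002000 = 0.04056 lb
  witherite: 16.43 × 0.2247 = 3.692 lb
  tabular alumina: 16.50 × 0.004100 = 0.06765 lb
  quartz sand: 44.29 × 0.002000 = 0.08858 lb
  boric acid: 18.44 × 0.4370 = 8.058 lb
Total LOI = 11.95 lb
Glass = batch − LOI = 118.2 − 11.95 = 106.2 lb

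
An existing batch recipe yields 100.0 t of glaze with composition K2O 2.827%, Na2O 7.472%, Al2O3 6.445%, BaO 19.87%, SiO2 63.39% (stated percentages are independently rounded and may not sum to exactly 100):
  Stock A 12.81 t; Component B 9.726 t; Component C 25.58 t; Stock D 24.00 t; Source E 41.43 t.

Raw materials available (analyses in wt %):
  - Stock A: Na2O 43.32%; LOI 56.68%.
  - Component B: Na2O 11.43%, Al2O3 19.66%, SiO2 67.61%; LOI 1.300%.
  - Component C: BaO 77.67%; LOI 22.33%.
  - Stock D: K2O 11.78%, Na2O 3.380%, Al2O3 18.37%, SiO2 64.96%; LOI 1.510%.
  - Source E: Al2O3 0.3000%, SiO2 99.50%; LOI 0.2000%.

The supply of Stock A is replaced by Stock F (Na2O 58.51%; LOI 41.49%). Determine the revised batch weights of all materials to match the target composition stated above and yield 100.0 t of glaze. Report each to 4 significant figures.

All arithmetic runs at full float precision from first step to last; intermediates are printed rounded to four significant digits when written out. A single rounding yields every reported figure — derived quantities are carried starting from the weights at 100.0 t of glass at full precision (totals, yield, ignition loss, glass mass, the five compositions) as given in the problem or the answer.
Target masses of each oxide per 100.0 t glaze:
  K2O: 2.827% × 100.0 = 2.827 t
  Na2O: 7.472% × 100.0 = 7.472 t
  Al2O3: 6.445% × 100.0 = 6.445 t
  BaO: 19.87% × 100.0 = 19.87 t
  SiO2: 63.39% × 100.0 = 63.39 t
Mass-balance tally per oxide using the reported weights, versus the basis set out (summed amounts equal target values net of answer rounding effects):
  K2O: 24.00·0.1178 = 2.827 t (target 2.827 t)
  Na2O: 9.484·0.5851 + 9.726·0.1143 + 24.00·0.03380 = 7.472 t (target 7.472 t)
  Al2O3: 9.726·0.1966 + 24.00·0.1837 + 41.43·0.003000 = 6.445 t (target 6.445 t)
  BaO: 25.58·0.7767 = 19.87 t (target 19.87 t)
  SiO2: 9.726·0.6761 + 24.00·0.6496 + 41.43·0.9950 = 63.39 t (target 63.39 t)
Glass-mass bookkeeping: total charge less LOI = 100.0 t (targets for the oxides total 100.0 t; against the stated basis, 100.0 t — rounding explains the deltas).
Adding the batch up: Σ batch = 110.2 t; Σ batch·LOI gives LOI loss = 10.22 t; yield = glass ÷ total batch = 90.73%.

Revised batch per 100.0 t glaze:
  Stock F: 9.484 t
  Component B: 9.726 t
  Component C: 25.58 t
  Stock D: 24.00 t
  Source E: 41.43 t
Total batch = 110.2 t; LOI loss = 10.22 t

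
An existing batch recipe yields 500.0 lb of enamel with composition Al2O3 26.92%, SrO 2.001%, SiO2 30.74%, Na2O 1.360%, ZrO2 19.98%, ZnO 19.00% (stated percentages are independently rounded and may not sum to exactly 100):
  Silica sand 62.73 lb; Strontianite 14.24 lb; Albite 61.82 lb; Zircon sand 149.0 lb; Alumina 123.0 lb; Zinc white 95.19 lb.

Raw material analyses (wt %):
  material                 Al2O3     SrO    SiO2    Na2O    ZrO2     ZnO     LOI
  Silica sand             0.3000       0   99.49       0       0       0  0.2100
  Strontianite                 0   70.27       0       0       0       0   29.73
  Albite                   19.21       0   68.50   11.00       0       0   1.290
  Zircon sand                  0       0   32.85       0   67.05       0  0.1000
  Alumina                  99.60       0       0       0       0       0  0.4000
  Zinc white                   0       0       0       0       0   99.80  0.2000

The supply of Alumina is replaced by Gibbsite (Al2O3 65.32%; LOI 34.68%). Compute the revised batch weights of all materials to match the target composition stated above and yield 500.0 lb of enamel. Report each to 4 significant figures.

Revised batch per 500.0 lb enamel:
  Silica sand: 62.73 lb
  Strontianite: 14.24 lb
  Albite: 61.82 lb
  Zircon sand: 149.0 lb
  Gibbsite: 187.6 lb
  Zinc white: 95.19 lb
Total batch = 570.6 lb; LOI loss = 70.56 lb

Intermediates are shown (rounded to 4 significant figures) in the printout — the whole derivation runs at full float precision from first step to last; a single rounding completes each reported value. All derived quantities, including ignition loss, the six compositions, totals, yield, glass mass, are rebuilt from the weighed amounts on 500.0 lb of glass at exact precision, as they appear in problem or answer.
Target masses of each oxide per 500.0 lb enamel:
  Al2O3: 26.92% × 500.0 = 134.6 lb
  SrO: 2.001% × 500.0 = 10.01 lb
  SiO2: 30.74% × 500.0 = 153.7 lb
  Na2O: 1.360% × 500.0 = 6.800 lb
  ZrO2: 19.98% × 500.0 = 99.90 lb
  ZnO: 19.00% × 500.0 = 95.00 lb
Checking each oxide sum using the reported weights, against the basis in use (summed amounts equal target values once rounding is allowed for):
  Al2O3: 62.73·0.003000 + 61.82·0.1921 + 187.6·0.6532 = 134.6 lb (target 134.6 lb)
  SrO: 14.24·0.7027 = 10.01 lb (target 10.01 lb)
  SiO2: 62.73·0.9949 + 61.82·0.6850 + 149.0·0.3285 = 153.7 lb (target 153.7 lb)
  Na2O: 61.82·0.1100 = 6.800 lb (target 6.800 lb)
  ZrO2: 149.0·0.6705 = 99.90 lb (target 99.90 lb)
  ZnO: 95.19·0.9980 = 95.00 lb (target 95.00 lb)
Glass-mass bookkeeping: total batch − LOI = 500.0 lb (oxide target masses add up to 500.0 lb; stated basis 500.0 lb — gaps are rounding artifacts).
Total batch = Σ batch = 570.6 lb; loss to ignition Σ batch·LOI = 70.56 lb; as yield: glass ÷ batch → 87.63%.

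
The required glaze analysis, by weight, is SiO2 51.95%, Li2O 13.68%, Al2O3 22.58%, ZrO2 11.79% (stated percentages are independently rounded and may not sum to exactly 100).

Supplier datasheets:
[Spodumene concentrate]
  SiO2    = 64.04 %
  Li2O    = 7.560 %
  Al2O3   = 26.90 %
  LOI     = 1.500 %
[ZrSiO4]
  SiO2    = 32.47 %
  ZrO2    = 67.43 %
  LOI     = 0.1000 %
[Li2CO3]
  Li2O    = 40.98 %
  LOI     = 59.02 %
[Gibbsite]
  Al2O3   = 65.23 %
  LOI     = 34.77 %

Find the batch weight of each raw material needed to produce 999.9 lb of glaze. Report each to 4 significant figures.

Batch per 999.9 lb glaze:
  Spodumene concentrate: 722.5 lb
  ZrSiO4: 174.8 lb
  Li2CO3: 200.5 lb
  Gibbsite: 48.18 lb
Total batch = 1146 lb; LOI loss = 146.1 lb; yield = 87.25%

Working values are shown, rounded to 4 significant figures, in the working. Full float precision is carried in every operation; each reported value includes exactly one rounding; derived quantities (glass mass, the four compositions, totals, ignition loss, the yield) are re-derived from the batch weights on 999.9 lb of glass at exact precision exactly as printed in question or answer.
The oxide mass targets at 999.9 lb glaze:
  SiO2: 51.95% × 999.9 = 519.4 lb
  Li2O: 13.68% × 999.9 = 136.8 lb
  Al2O3: 22.58% × 999.9 = 225.8 lb
  ZrO2: 11.79% × 999.9 = 117.9 lb
Checking each oxide sum with the batch weights as given, on the stated basis (every target is met by its sum exact up to rounding of places):
  SiO2: 722.5·0.6404 + 174.8·0.3247 = 519.4 lb (target 519.4 lb)
  Li2O: 722.5·0.07560 + 200.5·0.4098 = 136.8 lb (target 136.8 lb)
  Al2O3: 722.5·0.2690 + 48.18·0.6523 = 225.8 lb (target 225.8 lb)
  ZrO2: 174.8·0.6743 = 117.9 lb (target 117.9 lb)
Auditing the glass mass value: the batch minus its LOI: 999.9 lb (the targets, summed, come to 999.9 lb; the stated basis being 999.9 lb — any gap is answer rounding).
Total batch = Σ batch = 1146 lb; Σ batch·LOI gives LOI loss = 146.1 lb; glass ÷ batch gives a yield of 87.25%.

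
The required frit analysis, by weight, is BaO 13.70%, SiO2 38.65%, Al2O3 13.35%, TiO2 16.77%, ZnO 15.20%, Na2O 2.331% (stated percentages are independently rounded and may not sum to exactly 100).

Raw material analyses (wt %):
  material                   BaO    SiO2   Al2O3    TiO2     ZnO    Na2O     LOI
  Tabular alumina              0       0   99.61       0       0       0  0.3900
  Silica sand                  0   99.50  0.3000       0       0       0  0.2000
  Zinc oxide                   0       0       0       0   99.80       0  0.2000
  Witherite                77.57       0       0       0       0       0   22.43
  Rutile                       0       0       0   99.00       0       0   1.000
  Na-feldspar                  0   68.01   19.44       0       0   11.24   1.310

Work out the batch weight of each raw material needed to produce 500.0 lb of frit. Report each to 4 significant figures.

Batch per 500.0 lb frit:
  Tabular alumina: 46.40 lb
  Silica sand: 123.3 lb
  Zinc oxide: 76.15 lb
  Witherite: 88.31 lb
  Rutile: 84.70 lb
  Na-feldspar: 103.7 lb
Total batch = 522.6 lb; LOI loss = 22.59 lb; yield = 95.68%

The whole derivation runs at full precision end to end. Working values are displayed (rounded to four significant digits) across the worked steps — every reported value takes a single rounding — the derived quantities (the yield, totals, LOI, the six compositions, glass mass) are rebuilt at full float precision using the weight values at 500.0 lb of glass, precisely as stated by the question or the answer.
The oxide mass targets at 500.0 lb frit:
  BaO: 13.70% × 500.0 = 68.50 lb
  SiO2: 38.65% × 500.0 = 193.2 lb
  Al2O3: 13.35% × 500.0 = 66.75 lb
  TiO2: 16.77% × 500.0 = 83.85 lb
  ZnO: 15.20% × 500.0 = 76.00 lb
  Na2O: 2.331% × 500.0 = 11.66 lb
Checking each oxide sum applying the batch weights above, on the stated basis (oxide sums agree with the targets once rounding is allowed for):
  BaO: 88.31·0.7757 = 68.50 lb (target 68.50 lb)
  SiO2: 123.3·0.9950 + 103.7·0.6801 = 193.2 lb (target 193.2 lb)
  Al2O3: 46.40·0.9961 + 123.3·0.003000 + 103.7·0.1944 = 66.75 lb (target 66.75 lb)
  TiO2: 84.70·0.9900 = 83.85 lb (target 83.85 lb)
  ZnO: 76.15·0.9980 = 76.00 lb (target 76.00 lb)
  Na2O: 103.7·0.1124 = 11.66 lb (target 11.66 lb)
Glass-mass bookkeeping: total batch − LOI = 500.0 lb (per-oxide target masses sum to 500.0 lb; with the basis standing at 500.0 lb — any gap is answer rounding).
Batch total: Σ batch = 522.6 lb; ignition loss, Σ(batch × LOI) = 22.59 lb; the yield ratio, glass ÷ batch: 95.68%.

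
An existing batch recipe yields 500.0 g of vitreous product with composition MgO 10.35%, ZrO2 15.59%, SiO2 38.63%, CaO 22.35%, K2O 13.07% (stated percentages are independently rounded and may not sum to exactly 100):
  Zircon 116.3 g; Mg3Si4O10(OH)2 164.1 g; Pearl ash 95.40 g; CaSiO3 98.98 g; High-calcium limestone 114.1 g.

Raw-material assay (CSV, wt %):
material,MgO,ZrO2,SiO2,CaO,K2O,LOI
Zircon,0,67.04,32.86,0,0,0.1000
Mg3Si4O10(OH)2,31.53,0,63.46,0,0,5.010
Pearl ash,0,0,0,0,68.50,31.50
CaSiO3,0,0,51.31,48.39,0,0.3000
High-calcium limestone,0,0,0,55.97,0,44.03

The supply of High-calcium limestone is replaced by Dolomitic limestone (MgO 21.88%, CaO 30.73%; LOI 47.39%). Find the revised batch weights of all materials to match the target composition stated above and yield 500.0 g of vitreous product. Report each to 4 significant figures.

Working values are printed (rounded to 4 significant figures) alongside each step — the working math runs at full precision throughout; every reported number is rounded once only — the derived quantities are carried from the weighed amounts per 500.0 g of glass in full float precision (five oxide percentages, LOI, glass mass, the yield, totals) precisely as stated by the question or the answer.
Target masses of each oxide per 500.0 g vitreous product:
  MgO: 10.35% × 500.0 = 51.75 g
  ZrO2: 15.59% × 500.0 = 77.95 g
  SiO2: 38.63% × 500.0 = 193.2 g
  CaO: 22.35% × 500.0 = 111.8 g
  K2O: 13.07% × 500.0 = 65.35 g
Checking each oxide sum given the weights on record, on the stated basis (summed amounts equal target values once rounding is allowed for):
  MgO: 102.8·0.3153 + 88.37·0.2188 = 51.75 g (target 51.75 g)
  ZrO2: 116.3·0.6704 = 77.97 g (target 77.95 g)
  SiO2: 116.3·0.3286 + 102.8·0.6346 + 174.8·0.5131 = 193.1 g (target 193.2 g)
  CaO: 174.8·0.4839 + 88.37·0.3073 = 111.7 g (target 111.8 g)
  K2O: 95.40·0.6850 = 65.35 g (target 65.35 g)
The glass-mass cross-check: whole batch net of LOI = 499.9 g (per-oxide target masses sum to 500.0 g; stated basis 500.0 g — rounding explains the deltas).
Batch grand total — Σ batch = 577.7 g; LOI removed, Σ of batch·LOI: 77.72 g; as yield: glass ÷ batch → 86.55%.

Revised batch per 500.0 g vitreous product:
  Zircon: 116.3 g
  Mg3Si4O10(OH)2: 102.8 g
  Pearl ash: 95.40 g
  CaSiO3: 174.8 g
  Dolomitic limestone: 88.37 g
Total batch = 577.7 g; LOI loss = 77.72 g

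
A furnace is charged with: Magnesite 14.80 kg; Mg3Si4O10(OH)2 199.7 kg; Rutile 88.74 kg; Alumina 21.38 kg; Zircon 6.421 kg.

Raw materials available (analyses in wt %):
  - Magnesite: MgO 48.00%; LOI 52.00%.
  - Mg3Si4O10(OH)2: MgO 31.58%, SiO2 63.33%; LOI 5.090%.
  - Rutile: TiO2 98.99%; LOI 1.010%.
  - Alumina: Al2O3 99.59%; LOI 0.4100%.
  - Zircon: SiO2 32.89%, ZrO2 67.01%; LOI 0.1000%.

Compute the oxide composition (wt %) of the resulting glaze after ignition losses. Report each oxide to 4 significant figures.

The intermediate values are printed rounded to 4 significant digits when written out. All arithmetic holds full float precision all the way through — a single rounding completes every reported result. All derived quantities (net glass mass, yield, five oxide percentages, totals, LOI) are computed starting from the weights for 312.2 kg of glass in full float precision, exactly as printed in the question or the answer.
Mass of each oxide from the mix:
  MgO: 14.80·0.4800 + 199.7·0.3158 = 70.17 kg
  SiO2: 199.7·0.6333 + 6.421·0.3289 = 128.6 kg
  TiO2: 88.74·0.9899 = 87.84 kg
  ZrO2: 6.421·0.6701 = 4.303 kg
  Al2O3: 21.38·0.9959 = 21.29 kg
LOI: 14.80·0.5200 + 199.7·0.05090 + 88.74·0.01010 + 21.38·0.004100 + 6.421·0.001000 = 18.85 kg
Resulting glass, batch − LOI: 331.0 − 18.85 = 312.2 kg (matching Σ of the oxides)
percent by weight: oxide/glass ×100

Glass mass = 312.2 kg (batch 331.0 − LOI 18.85).
Composition: MgO 22.48%, SiO2 41.19%, TiO2 28.14%, ZrO2 1.378%, Al2O3 6.820%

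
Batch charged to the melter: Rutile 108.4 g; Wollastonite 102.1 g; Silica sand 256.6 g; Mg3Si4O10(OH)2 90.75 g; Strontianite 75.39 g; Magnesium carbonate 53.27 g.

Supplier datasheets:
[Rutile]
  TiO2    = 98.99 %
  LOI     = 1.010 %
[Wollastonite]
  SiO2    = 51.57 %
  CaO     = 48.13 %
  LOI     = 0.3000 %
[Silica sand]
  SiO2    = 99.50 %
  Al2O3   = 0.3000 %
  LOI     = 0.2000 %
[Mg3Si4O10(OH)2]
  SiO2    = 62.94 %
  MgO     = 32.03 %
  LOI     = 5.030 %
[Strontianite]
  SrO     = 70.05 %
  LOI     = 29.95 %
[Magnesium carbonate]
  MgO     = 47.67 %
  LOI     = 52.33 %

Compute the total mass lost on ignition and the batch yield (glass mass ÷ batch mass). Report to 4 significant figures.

Mid-chain values are shown rounded to four significant figures within the worked lines. Each numeric step carries exact precision end to end. A single rounding finalizes every reported value. Derived quantities, which include ignition loss, six oxide percentages, totals, net glass mass, yield, are recomputed in full float precision, precisely as stated by the problem or the answer, from the weighed amounts for 629.6 g of glass.
LOI of each material in turn:
  Rutile: 108.4 × 0.01010 = 1.095 g
  Wollastonite: 102.1 × 0.003000 = 0.3063 g
  Silica sand: 256.6 × 0.002000 = 0.5132 g
  Mg3Si4O10(OH)2: 90.75 × 0.05030 = 4.565 g
  Strontianite: 75.39 × 0.2995 = 22.58 g
  Magnesium carbonate: 53.27 × 0.5233 = 27.88 g
Total LOI = 56.93 g
Glass = batch − LOI = 686.5 − 56.93 = 629.6 g

LOI loss = 56.93 g; glass = 629.6 g; yield = 91.71%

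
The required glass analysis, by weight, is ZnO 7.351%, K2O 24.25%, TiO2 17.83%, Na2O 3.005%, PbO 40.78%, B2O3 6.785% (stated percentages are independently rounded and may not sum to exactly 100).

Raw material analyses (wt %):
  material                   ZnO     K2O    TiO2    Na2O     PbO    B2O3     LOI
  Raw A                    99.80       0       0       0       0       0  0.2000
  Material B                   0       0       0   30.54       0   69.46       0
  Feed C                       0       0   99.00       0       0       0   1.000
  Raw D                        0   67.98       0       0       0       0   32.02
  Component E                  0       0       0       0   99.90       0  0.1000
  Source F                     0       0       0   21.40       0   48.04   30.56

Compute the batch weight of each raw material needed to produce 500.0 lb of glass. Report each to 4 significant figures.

The whole derivation runs at full float precision at every stage; intermediates are shown, with 4-significant-figure rounding, in the printout. A single rounding finalizes every reported value — the derived quantities are computed from the weighed amounts at 500.0 lb of glass in exact precision (glass mass, LOI, yield, the six compositions, totals), as written in question or answer.
Target masses of each oxide per 500.0 lb glass:
  ZnO: 7.351% × 500.0 = 36.76 lb
  K2O: 24.25% × 500.0 = 121.2 lb
  TiO2: 17.83% × 500.0 = 89.15 lb
  Na2O: 3.005% × 500.0 = 15.02 lb
  PbO: 40.78% × 500.0 = 203.9 lb
  B2O3: 6.785% × 500.0 = 33.92 lb
Mass-balance tally per oxide given the weights on record, on the stated basis (sums match the target masses given rounding of the digits):
  ZnO: 36.83·0.9980 = 36.76 lb (target 36.76 lb)
  K2O: 178.4·0.6798 = 121.3 lb (target 121.2 lb)
  TiO2: 90.05·0.9900 = 89.15 lb (target 89.15 lb)
  Na2O: 21.73·0.3054 + 39.20·0.2140 = 15.03 lb (target 15.02 lb)
  PbO: 204.1·0.9990 = 203.9 lb (target 203.9 lb)
  B2O3: 21.73·0.6946 + 39.20·0.4804 = 33.93 lb (target 33.92 lb)
Mass balance on the glass: net batch after ignition = 500.0 lb (summing oxide targets gives 500.0 lb; with the basis standing at 500.0 lb — rounding explains the deltas).
Whole-batch sum: Σ batch = 570.3 lb; LOI removed, Σ of batch·LOI: 70.28 lb; as yield: glass ÷ batch → 87.68%.

Batch per 500.0 lb glass:
  Raw A: 36.83 lb
  Material B: 21.73 lb
  Feed C: 90.05 lb
  Raw D: 178.4 lb
  Component E: 204.1 lb
  Source F: 39.20 lb
Total batch = 570.3 lb; LOI loss = 70.28 lb; yield = 87.68%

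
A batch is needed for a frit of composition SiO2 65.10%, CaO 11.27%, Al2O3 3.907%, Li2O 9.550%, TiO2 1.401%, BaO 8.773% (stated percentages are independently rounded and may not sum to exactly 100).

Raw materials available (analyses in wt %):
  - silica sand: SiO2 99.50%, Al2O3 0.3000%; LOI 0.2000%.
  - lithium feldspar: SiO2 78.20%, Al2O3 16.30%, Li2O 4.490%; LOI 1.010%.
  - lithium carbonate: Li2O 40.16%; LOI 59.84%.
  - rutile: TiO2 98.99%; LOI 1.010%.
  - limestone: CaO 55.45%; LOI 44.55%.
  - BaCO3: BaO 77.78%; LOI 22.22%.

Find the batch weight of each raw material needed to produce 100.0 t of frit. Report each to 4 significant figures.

Intermediates appear (rounded to four significant figures) alongside each step; the whole derivation maintains exact precision end to end; exactly one rounding is applied to every reported result; the derived quantities (the yield, totals, glass mass, six oxide percentages, LOI) are computed at full precision using the weight values per 100.0 t of glass precisely as stated by the problem or answer text.
Target masses of each oxide per 100.0 t frit:
  SiO2: 65.10% × 100.0 = 65.10 t
  CaO: 11.27% × 100.0 = 11.27 t
  Al2O3: 3.907% × 100.0 = 3.907 t
  Li2O: 9.550% × 100.0 = 9.550 t
  TiO2: 1.401% × 100.0 = 1.401 t
  BaO: 8.773% × 100.0 = 8.773 t
Checking each oxide sum from the weights as reported, per the basis as stated (target by target, the sums agree up to rounding of the answer):
  SiO2: 47.27·0.9950 + 23.10·0.7820 = 65.10 t (target 65.10 t)
  CaO: 20.32·0.5545 = 11.27 t (target 11.27 t)
  Al2O3: 47.27·0.003000 + 23.10·0.1630 = 3.907 t (target 3.907 t)
  Li2O: 23.10·0.04490 + 21.20·0.4016 = 9.551 t (target 9.550 t)
  TiO2: 1.415·0.9899 = 1.401 t (target 1.401 t)
  BaO: 11.28·0.7778 = 8.774 t (target 8.773 t)
Glass-mass sanity pass: net batch after ignition = 100.0 t (the Σ of target masses is 100.0 t; against the stated basis, 100.0 t — any gap is answer rounding).
Batch total: Σ batch = 124.6 t; LOI loss = Σ batch·LOI = 24.59 t; as yield: glass ÷ batch → 80.26%.

Batch per 100.0 t frit:
  silica sand: 47.27 t
  lithium feldspar: 23.10 t
  lithium carbonate: 21.20 t
  rutile: 1.415 t
  limestone: 20.32 t
  BaCO3: 11.28 t
Total batch = 124.6 t; LOI loss = 24.59 t; yield = 80.26%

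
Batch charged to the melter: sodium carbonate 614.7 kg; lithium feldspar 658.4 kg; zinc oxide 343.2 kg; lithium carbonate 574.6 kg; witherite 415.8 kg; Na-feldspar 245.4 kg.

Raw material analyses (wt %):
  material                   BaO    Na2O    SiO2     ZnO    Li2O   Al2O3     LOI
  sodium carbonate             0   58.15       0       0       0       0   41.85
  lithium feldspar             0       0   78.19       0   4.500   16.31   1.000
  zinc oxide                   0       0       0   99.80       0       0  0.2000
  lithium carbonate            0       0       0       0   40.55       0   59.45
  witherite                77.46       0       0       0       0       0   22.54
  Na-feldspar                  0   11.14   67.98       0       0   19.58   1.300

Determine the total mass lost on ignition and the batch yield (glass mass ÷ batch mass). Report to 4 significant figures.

The working math runs at exact precision in all steps; in-progress results appear rounded off to 4 significant digits at each printed step — each reported result takes just one rounding — the derived quantities are re-derived in full precision (LOI, the totals, the yield, glass mass, six oxide percentages) using the weight values for 2149 kg of glass as quoted within either problem or answer.
Ignition loss by material:
  sodium carbonate: 614.7 × 0.4185 = 257.3 kg
  lithium feldspar: 658.4 × 0.01000 = 6.584 kg
  zinc oxide: 343.2 × 0.002000 = 0.6864 kg
  lithium carbonate: 574.6 × 0.5945 = 341.6 kg
  witherite: 415.8 × 0.2254 = 93.72 kg
  Na-feldspar: 245.4 × 0.01300 = 3.190 kg
Total LOI = 703.0 kg
Glass = batch − LOI = 2852 − 703.0 = 2149 kg

LOI loss = 703.0 kg; glass = 2149 kg; yield = 75.35%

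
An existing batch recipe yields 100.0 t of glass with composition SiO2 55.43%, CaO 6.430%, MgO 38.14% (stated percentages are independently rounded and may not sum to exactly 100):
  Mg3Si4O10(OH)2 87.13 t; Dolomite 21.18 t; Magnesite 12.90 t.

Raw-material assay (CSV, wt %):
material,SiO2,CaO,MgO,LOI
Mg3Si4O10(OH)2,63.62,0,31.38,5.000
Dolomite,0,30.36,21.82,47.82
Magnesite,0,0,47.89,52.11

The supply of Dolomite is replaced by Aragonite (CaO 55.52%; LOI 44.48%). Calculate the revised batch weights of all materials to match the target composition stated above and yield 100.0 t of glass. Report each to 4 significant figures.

All arithmetic maintains full precision at each step; the intermediate values appear rounded off to 4 significant figures within the worked lines. Each reported result includes exactly one rounding; all derived quantities are carried from the batch weights per 100.0 t of glass in full float precision (three oxide percentages, LOI, net glass mass, the totals, the yield) exactly as shown in the question or the answer.
The oxide mass targets at 100.0 t glass:
  SiO2: 55.43% × 100.0 = 55.43 t
  CaO: 6.430% × 100.0 = 6.430 t
  MgO: 38.14% × 100.0 = 38.14 t
Oxide-by-oxide audit using the reported weights, at the basis given (delivered sums recover each target up to rounding of the answer):
  SiO2: 87.13·0.6362 = 55.43 t (target 55.43 t)
  CaO: 11.58·0.5552 = 6.429 t (target 6.430 t)
  MgO: 87.13·0.3138 + 22.55·0.4789 = 38.14 t (target 38.14 t)
Glass mass check: batch Σ − ignition loss = 100.0 t (summing oxide targets gives 100.0 t; against the stated basis, 100.0 t — a pure rounding effect).
Adding the batch up: Σ batch = 121.3 t; Σ batch·LOI gives LOI loss = 21.26 t; yield: glass divided by total = 82.47%.

Revised batch per 100.0 t glass:
  Mg3Si4O10(OH)2: 87.13 t
  Aragonite: 11.58 t
  Magnesite: 22.55 t
Total batch = 121.3 t; LOI loss = 21.26 t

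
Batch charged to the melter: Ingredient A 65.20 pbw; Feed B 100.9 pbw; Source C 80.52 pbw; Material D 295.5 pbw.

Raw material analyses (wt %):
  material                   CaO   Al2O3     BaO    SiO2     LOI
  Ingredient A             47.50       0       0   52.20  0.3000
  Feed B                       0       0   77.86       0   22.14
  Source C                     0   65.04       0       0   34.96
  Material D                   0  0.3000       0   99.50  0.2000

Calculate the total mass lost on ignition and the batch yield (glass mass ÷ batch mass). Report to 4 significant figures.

LOI loss = 51.28 pbw; glass = 490.8 pbw; yield = 90.54%

Rounding to 4 significant figures governs each in-between result as printed — exact precision is carried at all times. Exactly one rounding goes into each reported value. Derived quantities (net glass mass, LOI, four oxide percentages, yield, totals) are recomputed starting from the weights on 490.8 pbw of glass at full precision, as given in the question or the answer.
LOI of each material in turn:
  Ingredient A: 65.20 × 0.003000 = 0.1956 pbw
  Feed B: 100.9 × 0.2214 = 22.34 pbw
  Source C: 80.52 × 0.3496 = 28.15 pbw
  Material D: 295.5 × 0.002000 = 0.5910 pbw
Total LOI = 51.28 pbw
Glass = batch − LOI = 542.1 − 51.28 = 490.8 pbw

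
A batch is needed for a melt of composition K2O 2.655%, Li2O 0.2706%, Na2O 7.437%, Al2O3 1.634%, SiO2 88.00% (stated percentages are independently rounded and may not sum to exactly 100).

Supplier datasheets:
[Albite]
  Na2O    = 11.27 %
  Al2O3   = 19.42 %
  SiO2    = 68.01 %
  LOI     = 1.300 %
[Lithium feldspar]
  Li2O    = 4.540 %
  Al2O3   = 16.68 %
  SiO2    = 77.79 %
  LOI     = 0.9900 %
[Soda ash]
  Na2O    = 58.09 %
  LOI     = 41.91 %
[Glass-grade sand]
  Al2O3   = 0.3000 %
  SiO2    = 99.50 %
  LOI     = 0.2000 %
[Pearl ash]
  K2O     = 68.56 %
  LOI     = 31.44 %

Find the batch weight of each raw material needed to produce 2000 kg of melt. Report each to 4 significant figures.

Batch per 2000 kg melt:
  Albite: 40.43 kg
  Lithium feldspar: 119.2 kg
  Soda ash: 248.2 kg
  Glass-grade sand: 1648 kg
  Pearl ash: 77.45 kg
Total batch = 2133 kg; LOI loss = 133.4 kg; yield = 93.75%

Intermediates are shown rounded off to 4 significant digits across the worked steps; the whole derivation maintains exact precision at every stage. Exactly one rounding goes into every reported value — all derived quantities, including the yield, the five compositions, glass mass, ignition loss, totals, are rebuilt using the weight values on 2000 kg of glass at exact precision as quoted within either problem or answer.
Target masses of each oxide per 2000 kg melt:
  K2O: 2.655% × 2000 = 53.10 kg
  Li2O: 0.2706% × 2000 = 5.412 kg
  Na2O: 7.437% × 2000 = 148.7 kg
  Al2O3: 1.634% × 2000 = 32.68 kg
  SiO2: 88.00% × 2000 = 1760 kg
Balance tally, oxide-wise, using the reported weights, under the basis named above (summed amounts equal target values given rounding of the digits):
  K2O: 77.45·0.6856 = 53.10 kg (target 53.10 kg)
  Li2O: 119.2·0.04540 = 5.412 kg (target 5.412 kg)
  Na2O: 40.43·0.1127 + 248.2·0.5809 = 148.7 kg (target 148.7 kg)
  Al2O3: 40.43·0.1942 + 119.2·0.1668 + 1648·0.003000 = 32.68 kg (target 32.68 kg)
  SiO2: 40.43·0.6801 + 119.2·0.7779 + 1648·0.9950 = 1760 kg (target 1760 kg)
Glass-mass bookkeeping: batch total minus LOI = 2000 kg (summing oxide targets gives 2000 kg; against the stated basis, 2000 kg — rounding explains the deltas).
Summing the batch: Σ batch = 2133 kg; loss to ignition Σ batch·LOI = 133.4 kg; yield, glass over the total, = 93.75%.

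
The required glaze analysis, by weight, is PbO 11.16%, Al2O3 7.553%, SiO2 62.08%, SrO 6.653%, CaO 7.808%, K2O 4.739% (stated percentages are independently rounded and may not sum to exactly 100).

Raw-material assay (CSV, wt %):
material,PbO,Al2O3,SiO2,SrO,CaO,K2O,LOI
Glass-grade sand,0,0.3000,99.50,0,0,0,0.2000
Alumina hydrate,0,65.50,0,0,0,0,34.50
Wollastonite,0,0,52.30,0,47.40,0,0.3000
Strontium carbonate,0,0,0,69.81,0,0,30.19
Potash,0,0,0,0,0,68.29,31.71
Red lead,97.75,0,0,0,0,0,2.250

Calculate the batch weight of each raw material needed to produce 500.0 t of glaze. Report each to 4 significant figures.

Working values are displayed with 4-significant-digit rounding when written out; all internal work holds full precision at each step — every reported number is rounded exactly once; the derived quantities (glass mass, the yield, the totals, LOI, the six compositions) are carried from the batch weights at 500.0 t of glass in full float precision, precisely as stated by the problem or answer text.
Oxide-by-oxide targets in 500.0 t glaze:
  PbO: 11.16% × 500.0 = 55.80 t
  Al2O3: 7.553% × 500.0 = 37.76 t
  SiO2: 62.08% × 500.0 = 310.4 t
  SrO: 6.653% × 500.0 = 33.26 t
  CaO: 7.808% × 500.0 = 39.04 t
  K2O: 4.739% × 500.0 = 23.70 t
Balance tally, oxide-wise, per the reported batch figures, versus the basis set out (oxide sums agree with the targets inside rounding margins):
  PbO: 57.08·0.9775 = 55.80 t (target 55.80 t)
  Al2O3: 268.7·0.003000 + 56.43·0.6550 = 37.77 t (target 37.76 t)
  SiO2: 268.7·0.9950 + 82.36·0.5230 = 310.4 t (target 310.4 t)
  SrO: 47.65·0.6981 = 33.26 t (target 33.26 t)
  CaO: 82.36·0.4740 = 39.04 t (target 39.04 t)
  K2O: 34.70·0.6829 = 23.70 t (target 23.70 t)
Consistency of the glass mass: total charge less LOI = 500.0 t (summing oxide targets gives 500.0 t; stated basis 500.0 t — a pure rounding effect).
Batch grand total — Σ batch = 546.9 t; Σ batch·LOI gives LOI loss = 46.93 t; yield, glass over the total, = 91.42%.

Batch per 500.0 t glaze:
  Glass-grade sand: 268.7 t
  Alumina hydrate: 56.43 t
  Wollastonite: 82.36 t
  Strontium carbonate: 47.65 t
  Potash: 34.70 t
  Red lead: 57.08 t
Total batch = 546.9 t; LOI loss = 46.93 t; yield = 91.42%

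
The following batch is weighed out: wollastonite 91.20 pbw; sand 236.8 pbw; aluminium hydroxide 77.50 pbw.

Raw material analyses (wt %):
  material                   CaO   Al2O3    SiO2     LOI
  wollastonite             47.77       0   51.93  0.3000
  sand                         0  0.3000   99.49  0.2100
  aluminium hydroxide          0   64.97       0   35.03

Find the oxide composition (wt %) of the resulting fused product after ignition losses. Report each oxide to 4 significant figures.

Every computation keeps exact precision from first step to last. In-progress results are displayed rounded off to 4 significant digits as written; each reported number is rounded just once; the derived quantities are computed at full float precision (LOI, the three compositions, the totals, net glass mass, the yield) from the batch weights per 377.6 pbw of glass as written in problem or answer.
Oxide-by-oxide delivered mass:
  CaO: 91.20·0.4777 = 43.57 pbw
  Al2O3: 236.8·0.003000 + 77.50·0.6497 = 51.06 pbw
  SiO2: 91.20·0.5193 + 236.8·0.9949 = 283.0 pbw
LOI: 91.20·0.003000 + 236.8·0.002100 + 77.50·0.3503 = 27.92 pbw
The glass mass, total less LOI, = 405.5 − 27.92 = 377.6 pbw (equal to the oxide-mass sum)
wt %: oxide over glass, times 100

Glass mass = 377.6 pbw (batch 405.5 − LOI 27.92).
Composition: CaO 11.54%, Al2O3 13.52%, SiO2 74.94%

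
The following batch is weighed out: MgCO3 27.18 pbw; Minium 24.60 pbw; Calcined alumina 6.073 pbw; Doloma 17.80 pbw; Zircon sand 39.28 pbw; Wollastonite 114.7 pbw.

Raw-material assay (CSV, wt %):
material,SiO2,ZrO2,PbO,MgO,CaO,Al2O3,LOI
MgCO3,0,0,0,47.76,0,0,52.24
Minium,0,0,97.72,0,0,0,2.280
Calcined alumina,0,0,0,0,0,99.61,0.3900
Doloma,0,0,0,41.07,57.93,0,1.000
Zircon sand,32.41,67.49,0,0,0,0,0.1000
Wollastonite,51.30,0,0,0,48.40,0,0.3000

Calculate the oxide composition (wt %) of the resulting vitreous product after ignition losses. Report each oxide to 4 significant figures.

Glass mass = 214.3 pbw (batch 229.6 − LOI 15.34).
Composition: SiO2 33.40%, ZrO2 12.37%, PbO 11.22%, MgO 9.469%, CaO 30.72%, Al2O3 2.823%

In-progress results are shown, rounded to 4 significant digits, at each printed step. The working math runs at full precision in every operation — each reported value carries a single rounding. The derived quantities (totals, the yield, the six compositions, ignition loss, glass mass) are re-derived starting from the weights per 214.3 pbw of glass in exact precision, as quoted within the question or the answer.
Per-oxide mass from batch:
  SiO2: 39.28·0.3241 + 114.7·0.5130 = 71.57 pbw
  ZrO2: 39.28·0.6749 = 26.51 pbw
  PbO: 24.60·0.9772 = 24.04 pbw
  MgO: 27.18·0.4776 + 17.80·0.4107 = 20.29 pbw
  CaO: 17.80·0.5793 + 114.7·0.4840 = 65.83 pbw
  Al2O3: 6.073·0.9961 = 6.049 pbw
LOI: 27.18·0.5224 + 24.60·0.02280 + 6.073·0.003900 + 17.80·0.01000 + 39.28·0.001000 + 114.7·0.003000 = 15.34 pbw
Resulting glass, batch − LOI: 229.6 − 15.34 = 214.3 pbw (equal to the oxide-mass sum)
each oxide over glass, ×100, is wt %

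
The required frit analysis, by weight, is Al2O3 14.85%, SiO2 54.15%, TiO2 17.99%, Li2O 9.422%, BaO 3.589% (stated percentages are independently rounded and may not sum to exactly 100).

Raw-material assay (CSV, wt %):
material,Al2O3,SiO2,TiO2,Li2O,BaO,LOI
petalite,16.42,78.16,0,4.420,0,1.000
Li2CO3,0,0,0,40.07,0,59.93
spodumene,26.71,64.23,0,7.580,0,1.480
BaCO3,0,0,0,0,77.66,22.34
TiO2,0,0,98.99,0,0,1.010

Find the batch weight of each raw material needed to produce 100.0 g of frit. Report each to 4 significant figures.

All internal work holds full float precision in all steps — mid-chain values are shown rounded to four significant figures on the page; every reported number is rounded just once; all derived quantities, including totals, LOI, glass mass, yield, the five compositions, are recomputed starting from the weights at 100.0 g of glass at exact precision, as set out in the question or the answer.
Per-oxide target masses for 100.0 g frit:
  Al2O3: 14.85% × 100.0 = 14.85 g
  SiO2: 54.15% × 100.0 = 54.15 g
  TiO2: 17.99% × 100.0 = 17.99 g
  Li2O: 9.422% × 100.0 = 9.422 g
  BaO: 3.589% × 100.0 = 3.589 g
A balance pass over the oxides, using the reported weights, relative to the basis at hand (summed amounts equal target values net of answer rounding effects):
  Al2O3: 47.68·0.1642 + 26.29·0.2671 = 14.85 g (target 14.85 g)
  SiO2: 47.68·0.7816 + 26.29·0.6423 = 54.15 g (target 54.15 g)
  TiO2: 18.17·0.9899 = 17.99 g (target 17.99 g)
  Li2O: 47.68·0.04420 + 13.28·0.4007 + 26.29·0.07580 = 9.422 g (target 9.422 g)
  BaO: 4.621·0.7766 = 3.589 g (target 3.589 g)
Glass-mass bookkeeping: batch Σ − ignition loss = 100.0 g (targets for the oxides total 100.0 g; the stated basis being 100.0 g — a pure rounding effect).
Whole-batch sum: Σ batch = 110.0 g; the LOI term Σ batch·LOI equals 10.04 g; yield: glass divided by total = 90.88%.

Batch per 100.0 g frit:
  petalite: 47.68 g
  Li2CO3: 13.28 g
  spodumene: 26.29 g
  BaCO3: 4.621 g
  TiO2: 18.17 g
Total batch = 110.0 g; LOI loss = 10.04 g; yield = 90.88%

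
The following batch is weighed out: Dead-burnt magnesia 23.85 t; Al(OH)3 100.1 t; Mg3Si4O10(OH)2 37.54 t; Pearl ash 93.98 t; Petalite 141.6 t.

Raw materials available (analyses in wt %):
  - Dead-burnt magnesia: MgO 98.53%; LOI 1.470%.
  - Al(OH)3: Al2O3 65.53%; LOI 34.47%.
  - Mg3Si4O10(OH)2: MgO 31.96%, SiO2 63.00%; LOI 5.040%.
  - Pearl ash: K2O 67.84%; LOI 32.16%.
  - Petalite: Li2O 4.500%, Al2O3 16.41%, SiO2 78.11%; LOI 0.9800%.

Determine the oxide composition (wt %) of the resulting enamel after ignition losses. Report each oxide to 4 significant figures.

Each numeric step carries exact precision at all times; mid-chain values appear, rounded to 4 significant digits, across the worked steps — every reported figure is rounded only once — all derived quantities, including LOI, net glass mass, the yield, totals, five oxide percentages, are recomputed from the batch weights on 328.7 t of glass at full precision, as set out in the problem or answer text.
Oxide-by-oxide delivered mass:
  MgO: 23.85·0.9853 + 37.54·0.3196 = 35.50 t
  K2O: 93.98·0.6784 = 63.76 t
  Li2O: 141.6·0.04500 = 6.372 t
  Al2O3: 100.1·0.6553 + 141.6·0.1641 = 88.83 t
  SiO2: 37.54·0.6300 + 141.6·0.7811 = 134.3 t
LOI: 23.85·0.01470 + 100.1·0.3447 + 37.54·0.05040 + 93.98·0.3216 + 141.6·0.009800 = 68.36 t
Net of LOI, the glass mass = 397.1 − 68.36 = 328.7 t (= the summed oxide contributions)
each wt % is 100 × oxide ÷ glass

Glass mass = 328.7 t (batch 397.1 − LOI 68.36).
Composition: MgO 10.80%, K2O 19.40%, Li2O 1.938%, Al2O3 27.02%, SiO2 40.84%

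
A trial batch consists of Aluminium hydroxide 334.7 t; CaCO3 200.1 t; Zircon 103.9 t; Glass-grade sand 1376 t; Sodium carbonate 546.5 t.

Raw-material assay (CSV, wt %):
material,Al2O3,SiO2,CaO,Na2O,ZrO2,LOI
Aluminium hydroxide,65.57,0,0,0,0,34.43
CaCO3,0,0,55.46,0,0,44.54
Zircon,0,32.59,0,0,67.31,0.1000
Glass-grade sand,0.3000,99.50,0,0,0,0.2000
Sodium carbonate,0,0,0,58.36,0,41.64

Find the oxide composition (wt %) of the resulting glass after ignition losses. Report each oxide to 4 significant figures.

Glass mass = 2126 t (batch 2561 − LOI 434.8).
Composition: Al2O3 10.51%, SiO2 65.98%, CaO 5.219%, Na2O 15.00%, ZrO2 3.289%

In-progress results appear rounded to 4 significant figures on the page; every computation maintains full float precision from first step to last. Exactly one rounding goes into each reported value — the derived quantities, including yield, five oxide percentages, the totals, glass mass, ignition loss, are re-derived using the weight values per 2126 t of glass in full precision, as they appear in the problem or the answer.
What the batch supplies per oxide:
  Al2O3: 334.7·0.6557 + 1376·0.003000 = 223.6 t
  SiO2: 103.9·0.3259 + 1376·0.9950 = 1403 t
  CaO: 200.1·0.5546 = 111.0 t
  Na2O: 546.5·0.5836 = 318.9 t
  ZrO2: 103.9·0.6731 = 69.94 t
LOI: 334.7·0.3443 + 200.1·0.4454 + 103.9·0.001000 + 1376·0.002000 + 546.5·0.4164 = 434.8 t
Resulting glass, batch − LOI: 2561 − 434.8 = 2126 t (= Σ oxide masses)
percent by weight: oxide/glass ×100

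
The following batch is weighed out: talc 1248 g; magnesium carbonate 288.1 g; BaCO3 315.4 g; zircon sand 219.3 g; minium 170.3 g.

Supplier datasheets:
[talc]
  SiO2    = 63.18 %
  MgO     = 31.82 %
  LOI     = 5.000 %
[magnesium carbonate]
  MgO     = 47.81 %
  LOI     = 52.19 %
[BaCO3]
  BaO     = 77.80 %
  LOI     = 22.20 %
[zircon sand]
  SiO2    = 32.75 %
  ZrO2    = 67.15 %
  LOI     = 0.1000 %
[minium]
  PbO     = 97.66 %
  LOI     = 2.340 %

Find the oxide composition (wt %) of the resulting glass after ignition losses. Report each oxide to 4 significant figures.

In-progress results are shown rounded to four significant figures at each printed step; every computation keeps exact precision through the solve — each reported number is rounded just once — all derived quantities, which include totals, the yield, net glass mass, ignition loss, five oxide percentages, are carried at full precision, as they appear in either problem or answer, using the weight values on 1954 g of glass.
Delivered oxide masses:
  SiO2: 1248·0.6318 + 219.3·0.3275 = 860.3 g
  BaO: 315.4·0.7780 = 245.4 g
  PbO: 170.3·0.9766 = 166.3 g
  ZrO2: 219.3·0.6715 = 147.3 g
  MgO: 1248·0.3182 + 288.1·0.4781 = 534.9 g
LOI: 1248·0.05000 + 288.1·0.5219 + 315.4·0.2220 + 219.3·0.001000 + 170.3·0.02340 = 287.0 g
batch − LOI leaves glass = 2241 − 287.0 = 1954 g (the oxide masses sum to this)
each oxide over glass, ×100, is wt %

Glass mass = 1954 g (batch 2241 − LOI 287.0).
Composition: SiO2 44.03%, BaO 12.56%, PbO 8.511%, ZrO2 7.536%, MgO 27.37%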